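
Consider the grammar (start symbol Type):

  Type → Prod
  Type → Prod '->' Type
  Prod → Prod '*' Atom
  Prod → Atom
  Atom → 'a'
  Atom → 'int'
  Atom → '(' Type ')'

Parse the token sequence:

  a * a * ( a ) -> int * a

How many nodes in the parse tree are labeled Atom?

6

[Type [Prod [Prod [Prod [Atom a]] * [Atom a]] * [Atom ( [Type [Prod [Atom a]]] )]] -> [Type [Prod [Prod [Atom int]] * [Atom a]]]]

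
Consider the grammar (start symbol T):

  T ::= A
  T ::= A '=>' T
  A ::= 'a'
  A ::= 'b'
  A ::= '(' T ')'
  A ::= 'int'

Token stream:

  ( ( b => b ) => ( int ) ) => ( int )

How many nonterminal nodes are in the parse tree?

[T [A ( [T [A ( [T [A b] => [T [A b]]] )] => [T [A ( [T [A int]] )]]] )] => [T [A ( [T [A int]] )]]]

16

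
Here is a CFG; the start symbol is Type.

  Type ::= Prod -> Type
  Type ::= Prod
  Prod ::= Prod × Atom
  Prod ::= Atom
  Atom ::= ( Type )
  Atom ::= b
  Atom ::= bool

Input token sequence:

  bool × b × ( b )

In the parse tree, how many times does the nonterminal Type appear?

2

[Type [Prod [Prod [Prod [Atom bool]] × [Atom b]] × [Atom ( [Type [Prod [Atom b]]] )]]]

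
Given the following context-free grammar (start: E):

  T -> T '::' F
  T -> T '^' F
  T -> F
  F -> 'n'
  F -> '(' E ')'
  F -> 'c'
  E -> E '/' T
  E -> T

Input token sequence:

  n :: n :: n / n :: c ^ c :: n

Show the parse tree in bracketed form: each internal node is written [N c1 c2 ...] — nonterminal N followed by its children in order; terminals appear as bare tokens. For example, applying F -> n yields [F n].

[E [E [T [T [T [F n]] :: [F n]] :: [F n]]] / [T [T [T [T [F n]] :: [F c]] ^ [F c]] :: [F n]]]

E
E / T
T / T
T :: F / T
T :: F :: F / T
F :: F :: F / T
n :: F :: F / T
n :: n :: F / T
n :: n :: n / T
n :: n :: n / T :: F
n :: n :: n / T ^ F :: F
n :: n :: n / T :: F ^ F :: F
n :: n :: n / F :: F ^ F :: F
n :: n :: n / n :: F ^ F :: F
n :: n :: n / n :: c ^ F :: F
n :: n :: n / n :: c ^ c :: F
n :: n :: n / n :: c ^ c :: n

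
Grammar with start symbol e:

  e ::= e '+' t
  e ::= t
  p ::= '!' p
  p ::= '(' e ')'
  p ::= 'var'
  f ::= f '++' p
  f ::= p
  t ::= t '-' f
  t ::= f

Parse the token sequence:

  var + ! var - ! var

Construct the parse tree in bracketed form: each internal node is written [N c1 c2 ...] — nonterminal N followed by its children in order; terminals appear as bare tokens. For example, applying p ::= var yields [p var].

[e [e [t [f [p var]]]] + [t [t [f [p ! [p var]]]] - [f [p ! [p var]]]]]

e
e + t
t + t
f + t
p + t
var + t
var + t - f
var + f - f
var + p - f
var + ! p - f
var + ! var - f
var + ! var - p
var + ! var - ! p
var + ! var - ! var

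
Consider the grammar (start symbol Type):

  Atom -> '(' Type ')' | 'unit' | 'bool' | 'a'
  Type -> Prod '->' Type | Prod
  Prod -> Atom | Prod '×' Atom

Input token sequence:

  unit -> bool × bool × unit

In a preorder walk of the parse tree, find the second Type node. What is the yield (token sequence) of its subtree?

bool × bool × unit

[Type [Prod [Atom unit]] -> [Type [Prod [Prod [Prod [Atom bool]] × [Atom bool]] × [Atom unit]]]]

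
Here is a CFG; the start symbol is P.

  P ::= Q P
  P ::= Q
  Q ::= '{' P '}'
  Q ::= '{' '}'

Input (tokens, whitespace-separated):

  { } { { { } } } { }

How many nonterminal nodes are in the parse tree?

[P [Q { }] [P [Q { [P [Q { [P [Q { }]] }]] }] [P [Q { }]]]]

10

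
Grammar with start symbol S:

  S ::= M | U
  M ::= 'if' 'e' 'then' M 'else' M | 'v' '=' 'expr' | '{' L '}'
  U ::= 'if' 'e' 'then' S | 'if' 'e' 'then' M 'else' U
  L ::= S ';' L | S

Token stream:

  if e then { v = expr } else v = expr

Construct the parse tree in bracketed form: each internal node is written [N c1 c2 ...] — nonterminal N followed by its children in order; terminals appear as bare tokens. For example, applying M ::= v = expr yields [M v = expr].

[S [M if e then [M { [L [S [M v = expr]]] }] else [M v = expr]]]

S
M
if e then M else M
if e then { L } else M
if e then { S } else M
if e then { M } else M
if e then { v = expr } else M
if e then { v = expr } else v = expr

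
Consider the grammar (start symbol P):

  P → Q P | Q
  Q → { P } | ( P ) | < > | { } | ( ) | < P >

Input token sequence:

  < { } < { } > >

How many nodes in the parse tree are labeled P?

[P [Q < [P [Q { }] [P [Q < [P [Q { }]] >]]] >]]

4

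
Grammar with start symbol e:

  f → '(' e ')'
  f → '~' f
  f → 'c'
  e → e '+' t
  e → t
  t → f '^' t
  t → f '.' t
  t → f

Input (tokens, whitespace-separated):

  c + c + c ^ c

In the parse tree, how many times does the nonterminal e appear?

[e [e [e [t [f c]]] + [t [f c]]] + [t [f c] ^ [t [f c]]]]

3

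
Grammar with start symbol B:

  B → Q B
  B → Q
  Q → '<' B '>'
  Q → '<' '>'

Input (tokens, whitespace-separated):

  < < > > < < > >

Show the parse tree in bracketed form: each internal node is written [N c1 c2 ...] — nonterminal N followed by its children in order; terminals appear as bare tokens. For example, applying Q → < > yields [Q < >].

B
Q B
< B > B
< Q > B
< < > > B
< < > > Q
< < > > < B >
< < > > < Q >
< < > > < < > >

[B [Q < [B [Q < >]] >] [B [Q < [B [Q < >]] >]]]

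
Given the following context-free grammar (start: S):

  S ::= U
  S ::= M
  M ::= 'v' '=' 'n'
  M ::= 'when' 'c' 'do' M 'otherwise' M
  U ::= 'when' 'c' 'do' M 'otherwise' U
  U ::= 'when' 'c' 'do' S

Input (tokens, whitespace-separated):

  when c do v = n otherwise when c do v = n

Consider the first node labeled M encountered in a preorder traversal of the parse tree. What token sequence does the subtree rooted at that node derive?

v = n

[S [U when c do [M v = n] otherwise [U when c do [S [M v = n]]]]]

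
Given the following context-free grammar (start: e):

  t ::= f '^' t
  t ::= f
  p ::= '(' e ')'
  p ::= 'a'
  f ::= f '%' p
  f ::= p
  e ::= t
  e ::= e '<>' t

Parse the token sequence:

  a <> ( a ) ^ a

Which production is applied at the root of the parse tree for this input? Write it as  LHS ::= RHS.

[e [e [t [f [p a]]]] <> [t [f [p ( [e [t [f [p a]]]] )]] ^ [t [f [p a]]]]]

e ::= e '<>' t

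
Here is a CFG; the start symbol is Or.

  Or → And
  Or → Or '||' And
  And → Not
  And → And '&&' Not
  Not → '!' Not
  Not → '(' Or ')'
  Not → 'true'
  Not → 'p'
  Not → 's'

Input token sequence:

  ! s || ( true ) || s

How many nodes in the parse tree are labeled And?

4

[Or [Or [Or [And [Not ! [Not s]]]] || [And [Not ( [Or [And [Not true]]] )]]] || [And [Not s]]]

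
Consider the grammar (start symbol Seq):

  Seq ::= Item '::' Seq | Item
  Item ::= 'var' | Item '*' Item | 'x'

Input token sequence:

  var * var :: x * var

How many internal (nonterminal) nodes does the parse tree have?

[Seq [Item [Item var] * [Item var]] :: [Seq [Item [Item x] * [Item var]]]]

8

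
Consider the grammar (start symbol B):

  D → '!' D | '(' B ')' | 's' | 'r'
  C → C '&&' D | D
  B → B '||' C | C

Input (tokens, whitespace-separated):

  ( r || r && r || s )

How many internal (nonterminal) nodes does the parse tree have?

14

[B [C [D ( [B [B [B [C [D r]]] || [C [C [D r]] && [D r]]] || [C [D s]]] )]]]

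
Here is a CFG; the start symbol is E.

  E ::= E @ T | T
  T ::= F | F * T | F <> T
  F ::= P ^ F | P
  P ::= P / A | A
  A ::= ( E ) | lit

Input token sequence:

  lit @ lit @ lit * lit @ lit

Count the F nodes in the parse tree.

[E [E [E [E [T [F [P [A lit]]]]] @ [T [F [P [A lit]]]]] @ [T [F [P [A lit]]] * [T [F [P [A lit]]]]]] @ [T [F [P [A lit]]]]]

5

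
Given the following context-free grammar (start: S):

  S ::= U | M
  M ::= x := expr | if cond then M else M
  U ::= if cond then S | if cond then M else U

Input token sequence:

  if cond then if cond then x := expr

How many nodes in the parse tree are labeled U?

[S [U if cond then [S [U if cond then [S [M x := expr]]]]]]

2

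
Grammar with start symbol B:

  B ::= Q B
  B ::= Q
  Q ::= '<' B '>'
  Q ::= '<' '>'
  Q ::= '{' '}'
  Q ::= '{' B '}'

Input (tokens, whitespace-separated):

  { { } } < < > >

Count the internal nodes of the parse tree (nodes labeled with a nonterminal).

[B [Q { [B [Q { }]] }] [B [Q < [B [Q < >]] >]]]

8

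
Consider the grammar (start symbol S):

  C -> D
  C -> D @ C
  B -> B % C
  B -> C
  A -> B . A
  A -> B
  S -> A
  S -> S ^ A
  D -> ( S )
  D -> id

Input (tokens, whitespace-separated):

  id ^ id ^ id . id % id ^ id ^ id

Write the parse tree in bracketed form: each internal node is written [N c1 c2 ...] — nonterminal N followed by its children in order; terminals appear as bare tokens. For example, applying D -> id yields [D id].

[S [S [S [S [S [A [B [C [D id]]]]] ^ [A [B [C [D id]]]]] ^ [A [B [C [D id]]] . [A [B [B [C [D id]]] % [C [D id]]]]]] ^ [A [B [C [D id]]]]] ^ [A [B [C [D id]]]]]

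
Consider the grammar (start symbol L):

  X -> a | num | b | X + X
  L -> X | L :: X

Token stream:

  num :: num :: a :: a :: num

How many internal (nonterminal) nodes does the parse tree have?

[L [L [L [L [L [X num]] :: [X num]] :: [X a]] :: [X a]] :: [X num]]

10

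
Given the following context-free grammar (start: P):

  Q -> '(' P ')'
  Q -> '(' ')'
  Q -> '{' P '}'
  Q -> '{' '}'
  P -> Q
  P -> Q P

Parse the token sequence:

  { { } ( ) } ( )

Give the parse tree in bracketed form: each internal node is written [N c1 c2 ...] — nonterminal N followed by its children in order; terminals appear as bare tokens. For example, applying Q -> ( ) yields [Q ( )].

[P [Q { [P [Q { }] [P [Q ( )]]] }] [P [Q ( )]]]

P
Q P
{ P } P
{ Q P } P
{ { } P } P
{ { } Q } P
{ { } ( ) } P
{ { } ( ) } Q
{ { } ( ) } ( )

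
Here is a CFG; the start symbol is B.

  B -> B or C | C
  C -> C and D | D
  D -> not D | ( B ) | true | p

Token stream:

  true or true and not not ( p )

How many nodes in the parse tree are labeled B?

[B [B [C [D true]]] or [C [C [D true]] and [D not [D not [D ( [B [C [D p]]] )]]]]]

3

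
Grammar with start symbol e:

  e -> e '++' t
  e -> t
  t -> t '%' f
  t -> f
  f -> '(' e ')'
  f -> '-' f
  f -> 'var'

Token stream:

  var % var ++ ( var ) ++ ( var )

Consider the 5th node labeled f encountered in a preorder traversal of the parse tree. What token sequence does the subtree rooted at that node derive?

[e [e [e [t [t [f var]] % [f var]]] ++ [t [f ( [e [t [f var]]] )]]] ++ [t [f ( [e [t [f var]]] )]]]

( var )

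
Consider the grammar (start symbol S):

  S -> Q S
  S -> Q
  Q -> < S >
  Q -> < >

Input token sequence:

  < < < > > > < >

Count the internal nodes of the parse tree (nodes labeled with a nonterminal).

8

[S [Q < [S [Q < [S [Q < >]] >]] >] [S [Q < >]]]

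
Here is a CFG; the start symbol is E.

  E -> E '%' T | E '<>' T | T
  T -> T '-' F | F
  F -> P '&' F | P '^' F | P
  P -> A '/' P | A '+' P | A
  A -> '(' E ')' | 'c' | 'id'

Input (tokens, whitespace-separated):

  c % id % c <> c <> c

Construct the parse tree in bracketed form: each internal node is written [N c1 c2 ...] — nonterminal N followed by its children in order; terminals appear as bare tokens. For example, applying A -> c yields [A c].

[E [E [E [E [E [T [F [P [A c]]]]] % [T [F [P [A id]]]]] % [T [F [P [A c]]]]] <> [T [F [P [A c]]]]] <> [T [F [P [A c]]]]]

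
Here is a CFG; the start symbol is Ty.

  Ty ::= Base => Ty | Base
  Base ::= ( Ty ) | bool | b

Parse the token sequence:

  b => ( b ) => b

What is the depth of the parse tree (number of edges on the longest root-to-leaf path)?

5

[Ty [Base b] => [Ty [Base ( [Ty [Base b]] )] => [Ty [Base b]]]]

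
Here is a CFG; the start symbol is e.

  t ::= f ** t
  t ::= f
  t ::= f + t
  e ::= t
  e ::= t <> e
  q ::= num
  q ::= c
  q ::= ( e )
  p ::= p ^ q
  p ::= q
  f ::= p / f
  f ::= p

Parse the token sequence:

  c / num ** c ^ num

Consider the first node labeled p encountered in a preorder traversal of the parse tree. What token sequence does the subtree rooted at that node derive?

c

[e [t [f [p [q c]] / [f [p [q num]]]] ** [t [f [p [p [q c]] ^ [q num]]]]]]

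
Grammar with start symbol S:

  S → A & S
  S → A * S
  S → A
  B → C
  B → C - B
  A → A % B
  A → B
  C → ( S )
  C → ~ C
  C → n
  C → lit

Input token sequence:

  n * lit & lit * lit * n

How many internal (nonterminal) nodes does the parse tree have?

20

[S [A [B [C n]]] * [S [A [B [C lit]]] & [S [A [B [C lit]]] * [S [A [B [C lit]]] * [S [A [B [C n]]]]]]]]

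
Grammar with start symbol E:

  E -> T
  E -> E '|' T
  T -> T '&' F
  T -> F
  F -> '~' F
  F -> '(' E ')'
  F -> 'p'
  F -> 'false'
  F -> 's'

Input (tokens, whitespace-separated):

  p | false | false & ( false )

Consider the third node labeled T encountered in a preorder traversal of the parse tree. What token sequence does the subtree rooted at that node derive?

false & ( false )

[E [E [E [T [F p]]] | [T [F false]]] | [T [T [F false]] & [F ( [E [T [F false]]] )]]]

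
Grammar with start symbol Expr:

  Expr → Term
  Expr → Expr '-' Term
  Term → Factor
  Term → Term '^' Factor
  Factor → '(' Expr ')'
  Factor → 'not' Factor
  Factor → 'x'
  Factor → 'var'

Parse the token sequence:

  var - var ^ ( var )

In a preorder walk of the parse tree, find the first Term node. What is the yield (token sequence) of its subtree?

var

[Expr [Expr [Term [Factor var]]] - [Term [Term [Factor var]] ^ [Factor ( [Expr [Term [Factor var]]] )]]]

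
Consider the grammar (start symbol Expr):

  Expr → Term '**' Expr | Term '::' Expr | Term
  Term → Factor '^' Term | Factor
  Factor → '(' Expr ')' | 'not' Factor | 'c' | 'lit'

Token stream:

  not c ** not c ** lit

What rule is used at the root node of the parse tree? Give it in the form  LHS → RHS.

[Expr [Term [Factor not [Factor c]]] ** [Expr [Term [Factor not [Factor c]]] ** [Expr [Term [Factor lit]]]]]

Expr → Term '**' Expr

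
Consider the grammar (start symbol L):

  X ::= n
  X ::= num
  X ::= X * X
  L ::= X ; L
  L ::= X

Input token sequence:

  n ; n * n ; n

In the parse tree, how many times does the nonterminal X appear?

[L [X n] ; [L [X [X n] * [X n]] ; [L [X n]]]]

5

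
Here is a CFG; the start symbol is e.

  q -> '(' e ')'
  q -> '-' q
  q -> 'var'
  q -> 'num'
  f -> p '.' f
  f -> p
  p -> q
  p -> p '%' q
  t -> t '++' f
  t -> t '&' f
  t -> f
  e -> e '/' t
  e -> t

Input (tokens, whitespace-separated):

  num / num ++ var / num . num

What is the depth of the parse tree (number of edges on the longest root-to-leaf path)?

7

[e [e [e [t [f [p [q num]]]]] / [t [t [f [p [q num]]]] ++ [f [p [q var]]]]] / [t [f [p [q num]] . [f [p [q num]]]]]]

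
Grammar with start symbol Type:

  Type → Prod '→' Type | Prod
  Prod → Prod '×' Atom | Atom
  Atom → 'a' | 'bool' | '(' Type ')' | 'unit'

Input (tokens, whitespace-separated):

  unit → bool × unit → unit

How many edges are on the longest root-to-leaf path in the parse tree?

[Type [Prod [Atom unit]] → [Type [Prod [Prod [Atom bool]] × [Atom unit]] → [Type [Prod [Atom unit]]]]]

5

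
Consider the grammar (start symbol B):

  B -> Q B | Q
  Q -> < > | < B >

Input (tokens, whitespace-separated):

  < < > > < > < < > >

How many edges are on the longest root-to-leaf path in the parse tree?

6

[B [Q < [B [Q < >]] >] [B [Q < >] [B [Q < [B [Q < >]] >]]]]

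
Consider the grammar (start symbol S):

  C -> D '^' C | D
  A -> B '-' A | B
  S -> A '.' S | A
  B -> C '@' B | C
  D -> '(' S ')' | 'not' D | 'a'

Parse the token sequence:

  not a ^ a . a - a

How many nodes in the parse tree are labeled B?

3

[S [A [B [C [D not [D a]] ^ [C [D a]]]]] . [S [A [B [C [D a]]] - [A [B [C [D a]]]]]]]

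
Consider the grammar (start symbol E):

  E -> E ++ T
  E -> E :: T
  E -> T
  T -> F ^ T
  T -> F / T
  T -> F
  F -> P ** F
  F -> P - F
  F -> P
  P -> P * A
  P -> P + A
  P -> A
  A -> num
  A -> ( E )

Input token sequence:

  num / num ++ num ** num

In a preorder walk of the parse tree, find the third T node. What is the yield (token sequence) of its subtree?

num ** num

[E [E [T [F [P [A num]]] / [T [F [P [A num]]]]]] ++ [T [F [P [A num]] ** [F [P [A num]]]]]]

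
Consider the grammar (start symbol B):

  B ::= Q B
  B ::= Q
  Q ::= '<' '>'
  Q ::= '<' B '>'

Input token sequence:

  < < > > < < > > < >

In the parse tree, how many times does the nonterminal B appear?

5

[B [Q < [B [Q < >]] >] [B [Q < [B [Q < >]] >] [B [Q < >]]]]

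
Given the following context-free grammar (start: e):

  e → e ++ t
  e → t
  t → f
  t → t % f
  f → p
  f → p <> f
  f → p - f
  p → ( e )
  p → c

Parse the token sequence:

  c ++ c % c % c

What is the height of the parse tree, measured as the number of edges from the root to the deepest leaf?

6

[e [e [t [f [p c]]]] ++ [t [t [t [f [p c]]] % [f [p c]]] % [f [p c]]]]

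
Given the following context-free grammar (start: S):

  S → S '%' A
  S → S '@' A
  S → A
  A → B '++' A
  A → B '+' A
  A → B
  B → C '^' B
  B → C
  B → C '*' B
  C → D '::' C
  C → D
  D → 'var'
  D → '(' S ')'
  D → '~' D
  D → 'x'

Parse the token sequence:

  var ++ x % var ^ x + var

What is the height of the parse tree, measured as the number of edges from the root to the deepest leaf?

7

[S [S [A [B [C [D var]]] ++ [A [B [C [D x]]]]]] % [A [B [C [D var]] ^ [B [C [D x]]]] + [A [B [C [D var]]]]]]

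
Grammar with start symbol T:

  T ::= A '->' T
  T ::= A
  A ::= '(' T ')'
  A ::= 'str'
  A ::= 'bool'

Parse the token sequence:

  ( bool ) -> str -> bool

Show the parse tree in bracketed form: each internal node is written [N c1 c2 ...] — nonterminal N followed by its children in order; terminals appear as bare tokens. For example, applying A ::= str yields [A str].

T
A -> T
( T ) -> T
( A ) -> T
( bool ) -> T
( bool ) -> A -> T
( bool ) -> str -> T
( bool ) -> str -> A
( bool ) -> str -> bool

[T [A ( [T [A bool]] )] -> [T [A str] -> [T [A bool]]]]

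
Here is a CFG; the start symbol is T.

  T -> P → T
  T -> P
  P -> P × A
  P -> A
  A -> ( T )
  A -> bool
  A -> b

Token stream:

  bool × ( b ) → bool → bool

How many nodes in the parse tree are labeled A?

5

[T [P [P [A bool]] × [A ( [T [P [A b]]] )]] → [T [P [A bool]] → [T [P [A bool]]]]]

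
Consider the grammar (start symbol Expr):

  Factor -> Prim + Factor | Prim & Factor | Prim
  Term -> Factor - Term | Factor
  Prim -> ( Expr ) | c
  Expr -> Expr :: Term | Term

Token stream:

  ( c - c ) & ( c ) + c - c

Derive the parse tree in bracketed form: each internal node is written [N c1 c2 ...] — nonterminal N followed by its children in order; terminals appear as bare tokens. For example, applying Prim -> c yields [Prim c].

Expr
Term
Factor - Term
Prim & Factor - Term
( Expr ) & Factor - Term
( Term ) & Factor - Term
( Factor - Term ) & Factor - Term
( Prim - Term ) & Factor - Term
( c - Term ) & Factor - Term
( c - Factor ) & Factor - Term
( c - Prim ) & Factor - Term
( c - c ) & Factor - Term
( c - c ) & Prim + Factor - Term
( c - c ) & ( Expr ) + Factor - Term
( c - c ) & ( Term ) + Factor - Term
( c - c ) & ( Factor ) + Factor - Term
( c - c ) & ( Prim ) + Factor - Term
( c - c ) & ( c ) + Factor - Term
( c - c ) & ( c ) + Prim - Term
( c - c ) & ( c ) + c - Term
( c - c ) & ( c ) + c - Factor
( c - c ) & ( c ) + c - Prim
( c - c ) & ( c ) + c - c

[Expr [Term [Factor [Prim ( [Expr [Term [Factor [Prim c]] - [Term [Factor [Prim c]]]]] )] & [Factor [Prim ( [Expr [Term [Factor [Prim c]]]] )] + [Factor [Prim c]]]] - [Term [Factor [Prim c]]]]]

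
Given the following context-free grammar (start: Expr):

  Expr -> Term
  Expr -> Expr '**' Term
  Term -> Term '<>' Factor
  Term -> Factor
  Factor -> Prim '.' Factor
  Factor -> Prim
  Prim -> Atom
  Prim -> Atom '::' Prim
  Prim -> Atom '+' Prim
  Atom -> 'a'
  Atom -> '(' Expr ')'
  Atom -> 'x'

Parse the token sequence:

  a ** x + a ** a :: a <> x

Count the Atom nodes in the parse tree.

[Expr [Expr [Expr [Term [Factor [Prim [Atom a]]]]] ** [Term [Factor [Prim [Atom x] + [Prim [Atom a]]]]]] ** [Term [Term [Factor [Prim [Atom a] :: [Prim [Atom a]]]]] <> [Factor [Prim [Atom x]]]]]

6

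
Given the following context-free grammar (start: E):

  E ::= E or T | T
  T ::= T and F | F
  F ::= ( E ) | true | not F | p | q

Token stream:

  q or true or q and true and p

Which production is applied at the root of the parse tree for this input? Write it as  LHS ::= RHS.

[E [E [E [T [F q]]] or [T [F true]]] or [T [T [T [F q]] and [F true]] and [F p]]]

E ::= E or T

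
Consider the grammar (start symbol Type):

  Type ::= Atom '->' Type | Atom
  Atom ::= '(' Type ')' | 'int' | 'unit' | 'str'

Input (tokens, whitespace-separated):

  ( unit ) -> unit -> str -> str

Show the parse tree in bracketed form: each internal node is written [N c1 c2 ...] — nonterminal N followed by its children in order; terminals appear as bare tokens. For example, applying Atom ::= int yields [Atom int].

[Type [Atom ( [Type [Atom unit]] )] -> [Type [Atom unit] -> [Type [Atom str] -> [Type [Atom str]]]]]

Type
Atom -> Type
( Type ) -> Type
( Atom ) -> Type
( unit ) -> Type
( unit ) -> Atom -> Type
( unit ) -> unit -> Type
( unit ) -> unit -> Atom -> Type
( unit ) -> unit -> str -> Type
( unit ) -> unit -> str -> Atom
( unit ) -> unit -> str -> str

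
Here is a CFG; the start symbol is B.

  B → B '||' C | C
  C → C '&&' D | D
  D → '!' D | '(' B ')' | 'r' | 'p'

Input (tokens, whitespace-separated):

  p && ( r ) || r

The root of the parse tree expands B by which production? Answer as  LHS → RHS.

B → B '||' C

[B [B [C [C [D p]] && [D ( [B [C [D r]]] )]]] || [C [D r]]]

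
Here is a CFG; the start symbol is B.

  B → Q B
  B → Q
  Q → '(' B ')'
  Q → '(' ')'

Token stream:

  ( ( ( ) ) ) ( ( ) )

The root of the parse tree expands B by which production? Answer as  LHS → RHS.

[B [Q ( [B [Q ( [B [Q ( )]] )]] )] [B [Q ( [B [Q ( )]] )]]]

B → Q B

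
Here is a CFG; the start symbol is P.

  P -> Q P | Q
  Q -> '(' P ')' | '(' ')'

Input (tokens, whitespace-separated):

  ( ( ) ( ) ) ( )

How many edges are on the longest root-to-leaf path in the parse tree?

5

[P [Q ( [P [Q ( )] [P [Q ( )]]] )] [P [Q ( )]]]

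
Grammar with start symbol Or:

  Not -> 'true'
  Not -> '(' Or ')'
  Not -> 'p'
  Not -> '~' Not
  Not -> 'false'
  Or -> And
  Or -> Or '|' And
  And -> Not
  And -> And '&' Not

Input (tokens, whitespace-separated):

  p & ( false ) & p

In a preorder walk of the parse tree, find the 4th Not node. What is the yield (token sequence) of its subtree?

[Or [And [And [And [Not p]] & [Not ( [Or [And [Not false]]] )]] & [Not p]]]

p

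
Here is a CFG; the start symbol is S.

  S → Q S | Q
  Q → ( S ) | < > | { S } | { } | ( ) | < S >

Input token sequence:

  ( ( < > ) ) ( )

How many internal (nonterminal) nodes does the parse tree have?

8

[S [Q ( [S [Q ( [S [Q < >]] )]] )] [S [Q ( )]]]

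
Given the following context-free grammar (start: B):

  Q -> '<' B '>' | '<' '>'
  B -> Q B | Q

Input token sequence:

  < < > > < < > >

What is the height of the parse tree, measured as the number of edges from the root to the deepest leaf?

5

[B [Q < [B [Q < >]] >] [B [Q < [B [Q < >]] >]]]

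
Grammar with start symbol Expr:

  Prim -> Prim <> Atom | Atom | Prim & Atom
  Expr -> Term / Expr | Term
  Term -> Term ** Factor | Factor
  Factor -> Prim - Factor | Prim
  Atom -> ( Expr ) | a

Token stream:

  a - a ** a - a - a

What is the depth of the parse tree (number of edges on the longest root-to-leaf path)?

7

[Expr [Term [Term [Factor [Prim [Atom a]] - [Factor [Prim [Atom a]]]]] ** [Factor [Prim [Atom a]] - [Factor [Prim [Atom a]] - [Factor [Prim [Atom a]]]]]]]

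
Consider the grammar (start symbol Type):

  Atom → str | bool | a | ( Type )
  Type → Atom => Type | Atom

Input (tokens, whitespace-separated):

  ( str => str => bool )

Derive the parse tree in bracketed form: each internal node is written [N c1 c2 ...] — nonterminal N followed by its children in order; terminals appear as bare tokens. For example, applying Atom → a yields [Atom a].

[Type [Atom ( [Type [Atom str] => [Type [Atom str] => [Type [Atom bool]]]] )]]

Type
Atom
( Type )
( Atom => Type )
( str => Type )
( str => Atom => Type )
( str => str => Type )
( str => str => Atom )
( str => str => bool )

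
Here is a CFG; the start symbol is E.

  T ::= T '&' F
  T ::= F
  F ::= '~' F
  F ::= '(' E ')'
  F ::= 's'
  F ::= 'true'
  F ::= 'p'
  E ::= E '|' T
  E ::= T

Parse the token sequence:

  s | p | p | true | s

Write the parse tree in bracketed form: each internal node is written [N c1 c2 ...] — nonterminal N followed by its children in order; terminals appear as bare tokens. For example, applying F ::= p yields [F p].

[E [E [E [E [E [T [F s]]] | [T [F p]]] | [T [F p]]] | [T [F true]]] | [T [F s]]]

E
E | T
E | T | T
E | T | T | T
E | T | T | T | T
T | T | T | T | T
F | T | T | T | T
s | T | T | T | T
s | F | T | T | T
s | p | T | T | T
s | p | F | T | T
s | p | p | T | T
s | p | p | F | T
s | p | p | true | T
s | p | p | true | F
s | p | p | true | s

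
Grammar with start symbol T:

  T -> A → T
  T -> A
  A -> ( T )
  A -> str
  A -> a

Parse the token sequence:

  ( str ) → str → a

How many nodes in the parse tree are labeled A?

[T [A ( [T [A str]] )] → [T [A str] → [T [A a]]]]

4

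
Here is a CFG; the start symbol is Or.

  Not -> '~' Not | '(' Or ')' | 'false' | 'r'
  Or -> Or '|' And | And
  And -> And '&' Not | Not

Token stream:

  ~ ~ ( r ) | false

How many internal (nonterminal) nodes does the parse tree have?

[Or [Or [And [Not ~ [Not ~ [Not ( [Or [And [Not r]]] )]]]]] | [And [Not false]]]

11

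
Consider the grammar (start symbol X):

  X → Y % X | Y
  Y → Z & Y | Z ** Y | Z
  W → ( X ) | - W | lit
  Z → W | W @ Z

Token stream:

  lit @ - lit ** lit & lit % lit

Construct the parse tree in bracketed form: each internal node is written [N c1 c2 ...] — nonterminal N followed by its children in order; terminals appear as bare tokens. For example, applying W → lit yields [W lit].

[X [Y [Z [W lit] @ [Z [W - [W lit]]]] ** [Y [Z [W lit]] & [Y [Z [W lit]]]]] % [X [Y [Z [W lit]]]]]

X
Y % X
Z ** Y % X
W @ Z ** Y % X
lit @ Z ** Y % X
lit @ W ** Y % X
lit @ - W ** Y % X
lit @ - lit ** Y % X
lit @ - lit ** Z & Y % X
lit @ - lit ** W & Y % X
lit @ - lit ** lit & Y % X
lit @ - lit ** lit & Z % X
lit @ - lit ** lit & W % X
lit @ - lit ** lit & lit % X
lit @ - lit ** lit & lit % Y
lit @ - lit ** lit & lit % Z
lit @ - lit ** lit & lit % W
lit @ - lit ** lit & lit % lit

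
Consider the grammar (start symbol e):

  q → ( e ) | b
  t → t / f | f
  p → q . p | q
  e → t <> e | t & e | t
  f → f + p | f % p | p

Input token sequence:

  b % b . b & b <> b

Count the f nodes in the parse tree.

4

[e [t [f [f [p [q b]]] % [p [q b] . [p [q b]]]]] & [e [t [f [p [q b]]]] <> [e [t [f [p [q b]]]]]]]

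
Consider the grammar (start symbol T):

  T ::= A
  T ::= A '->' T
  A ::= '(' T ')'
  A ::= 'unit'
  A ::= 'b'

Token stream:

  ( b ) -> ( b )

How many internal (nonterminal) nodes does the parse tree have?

8

[T [A ( [T [A b]] )] -> [T [A ( [T [A b]] )]]]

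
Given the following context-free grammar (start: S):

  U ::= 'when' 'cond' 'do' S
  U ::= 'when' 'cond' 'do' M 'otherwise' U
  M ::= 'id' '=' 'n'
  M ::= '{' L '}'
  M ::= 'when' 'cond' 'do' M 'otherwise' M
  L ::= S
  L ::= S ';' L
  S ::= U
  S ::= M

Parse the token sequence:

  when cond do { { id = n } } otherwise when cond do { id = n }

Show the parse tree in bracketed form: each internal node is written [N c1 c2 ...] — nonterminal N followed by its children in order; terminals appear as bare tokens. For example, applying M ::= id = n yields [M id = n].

[S [U when cond do [M { [L [S [M { [L [S [M id = n]]] }]]] }] otherwise [U when cond do [S [M { [L [S [M id = n]]] }]]]]]

S
U
when cond do M otherwise U
when cond do { L } otherwise U
when cond do { S } otherwise U
when cond do { M } otherwise U
when cond do { { L } } otherwise U
when cond do { { S } } otherwise U
when cond do { { M } } otherwise U
when cond do { { id = n } } otherwise U
when cond do { { id = n } } otherwise when cond do S
when cond do { { id = n } } otherwise when cond do M
when cond do { { id = n } } otherwise when cond do { L }
when cond do { { id = n } } otherwise when cond do { S }
when cond do { { id = n } } otherwise when cond do { M }
when cond do { { id = n } } otherwise when cond do { id = n }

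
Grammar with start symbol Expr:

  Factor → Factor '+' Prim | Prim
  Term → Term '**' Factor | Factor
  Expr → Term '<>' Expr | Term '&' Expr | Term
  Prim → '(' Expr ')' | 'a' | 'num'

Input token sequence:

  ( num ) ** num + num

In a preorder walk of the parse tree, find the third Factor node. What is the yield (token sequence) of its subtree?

num + num

[Expr [Term [Term [Factor [Prim ( [Expr [Term [Factor [Prim num]]]] )]]] ** [Factor [Factor [Prim num]] + [Prim num]]]]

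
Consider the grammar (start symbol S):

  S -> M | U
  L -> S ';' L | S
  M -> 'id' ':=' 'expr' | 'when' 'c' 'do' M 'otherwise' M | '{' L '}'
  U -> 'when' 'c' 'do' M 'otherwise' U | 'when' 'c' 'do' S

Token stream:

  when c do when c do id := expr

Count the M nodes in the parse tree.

[S [U when c do [S [U when c do [S [M id := expr]]]]]]

1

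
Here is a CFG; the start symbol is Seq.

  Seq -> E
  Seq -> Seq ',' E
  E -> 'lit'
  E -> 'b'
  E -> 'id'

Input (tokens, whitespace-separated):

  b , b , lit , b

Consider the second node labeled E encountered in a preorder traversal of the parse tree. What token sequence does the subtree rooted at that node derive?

b

[Seq [Seq [Seq [Seq [E b]] , [E b]] , [E lit]] , [E b]]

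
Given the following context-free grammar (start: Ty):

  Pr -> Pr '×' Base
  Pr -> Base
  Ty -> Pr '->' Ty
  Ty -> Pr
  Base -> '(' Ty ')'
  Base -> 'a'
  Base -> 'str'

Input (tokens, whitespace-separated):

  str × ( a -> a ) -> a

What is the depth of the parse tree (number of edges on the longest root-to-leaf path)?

7

[Ty [Pr [Pr [Base str]] × [Base ( [Ty [Pr [Base a]] -> [Ty [Pr [Base a]]]] )]] -> [Ty [Pr [Base a]]]]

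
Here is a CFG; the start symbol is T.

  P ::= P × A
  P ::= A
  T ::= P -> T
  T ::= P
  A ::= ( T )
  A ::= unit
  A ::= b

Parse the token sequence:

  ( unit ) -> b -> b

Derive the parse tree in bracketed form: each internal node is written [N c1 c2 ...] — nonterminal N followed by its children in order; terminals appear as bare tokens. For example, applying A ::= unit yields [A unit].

[T [P [A ( [T [P [A unit]]] )]] -> [T [P [A b]] -> [T [P [A b]]]]]

T
P -> T
A -> T
( T ) -> T
( P ) -> T
( A ) -> T
( unit ) -> T
( unit ) -> P -> T
( unit ) -> A -> T
( unit ) -> b -> T
( unit ) -> b -> P
( unit ) -> b -> A
( unit ) -> b -> b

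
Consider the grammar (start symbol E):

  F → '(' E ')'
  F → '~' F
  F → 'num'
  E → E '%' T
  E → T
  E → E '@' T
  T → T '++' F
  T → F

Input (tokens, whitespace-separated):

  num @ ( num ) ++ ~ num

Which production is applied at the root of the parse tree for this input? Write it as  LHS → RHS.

[E [E [T [F num]]] @ [T [T [F ( [E [T [F num]]] )]] ++ [F ~ [F num]]]]

E → E '@' T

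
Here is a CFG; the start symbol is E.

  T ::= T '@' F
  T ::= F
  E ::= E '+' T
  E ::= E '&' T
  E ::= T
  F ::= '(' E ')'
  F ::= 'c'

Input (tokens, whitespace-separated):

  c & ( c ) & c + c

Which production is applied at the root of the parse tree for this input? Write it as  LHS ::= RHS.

E ::= E '+' T

[E [E [E [E [T [F c]]] & [T [F ( [E [T [F c]]] )]]] & [T [F c]]] + [T [F c]]]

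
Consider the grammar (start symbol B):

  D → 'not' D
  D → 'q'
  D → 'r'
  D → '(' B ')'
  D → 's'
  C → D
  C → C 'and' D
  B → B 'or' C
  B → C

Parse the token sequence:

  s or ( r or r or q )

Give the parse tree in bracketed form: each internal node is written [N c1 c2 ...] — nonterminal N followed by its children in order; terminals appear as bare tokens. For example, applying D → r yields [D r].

B
B or C
C or C
D or C
s or C
s or D
s or ( B )
s or ( B or C )
s or ( B or C or C )
s or ( C or C or C )
s or ( D or C or C )
s or ( r or C or C )
s or ( r or D or C )
s or ( r or r or C )
s or ( r or r or D )
s or ( r or r or q )

[B [B [C [D s]]] or [C [D ( [B [B [B [C [D r]]] or [C [D r]]] or [C [D q]]] )]]]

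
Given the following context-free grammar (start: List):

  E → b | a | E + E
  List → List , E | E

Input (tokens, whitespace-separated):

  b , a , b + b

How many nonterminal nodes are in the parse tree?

8

[List [List [List [E b]] , [E a]] , [E [E b] + [E b]]]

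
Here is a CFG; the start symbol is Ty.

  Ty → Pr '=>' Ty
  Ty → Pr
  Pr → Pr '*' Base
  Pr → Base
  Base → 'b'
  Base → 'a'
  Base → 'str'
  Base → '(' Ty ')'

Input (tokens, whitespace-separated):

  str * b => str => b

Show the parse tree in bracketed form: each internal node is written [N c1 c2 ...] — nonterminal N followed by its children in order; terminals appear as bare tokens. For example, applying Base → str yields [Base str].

Ty
Pr => Ty
Pr * Base => Ty
Base * Base => Ty
str * Base => Ty
str * b => Ty
str * b => Pr => Ty
str * b => Base => Ty
str * b => str => Ty
str * b => str => Pr
str * b => str => Base
str * b => str => b

[Ty [Pr [Pr [Base str]] * [Base b]] => [Ty [Pr [Base str]] => [Ty [Pr [Base b]]]]]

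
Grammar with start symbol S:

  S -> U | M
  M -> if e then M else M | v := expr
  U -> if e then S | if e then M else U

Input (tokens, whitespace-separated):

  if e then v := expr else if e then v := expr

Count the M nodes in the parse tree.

[S [U if e then [M v := expr] else [U if e then [S [M v := expr]]]]]

2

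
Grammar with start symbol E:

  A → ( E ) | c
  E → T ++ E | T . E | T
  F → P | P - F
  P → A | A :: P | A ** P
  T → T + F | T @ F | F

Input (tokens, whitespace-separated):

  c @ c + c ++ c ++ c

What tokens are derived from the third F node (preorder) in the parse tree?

[E [T [T [T [F [P [A c]]]] @ [F [P [A c]]]] + [F [P [A c]]]] ++ [E [T [F [P [A c]]]] ++ [E [T [F [P [A c]]]]]]]

c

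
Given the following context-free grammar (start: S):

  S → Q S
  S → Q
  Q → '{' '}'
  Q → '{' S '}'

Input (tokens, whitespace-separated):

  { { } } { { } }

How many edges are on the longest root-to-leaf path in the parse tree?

[S [Q { [S [Q { }]] }] [S [Q { [S [Q { }]] }]]]

5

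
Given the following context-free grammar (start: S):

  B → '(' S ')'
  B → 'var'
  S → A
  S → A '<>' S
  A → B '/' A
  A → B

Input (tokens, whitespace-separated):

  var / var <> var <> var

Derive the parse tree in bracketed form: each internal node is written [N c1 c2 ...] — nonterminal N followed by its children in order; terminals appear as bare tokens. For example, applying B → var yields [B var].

S
A <> S
B / A <> S
var / A <> S
var / B <> S
var / var <> S
var / var <> A <> S
var / var <> B <> S
var / var <> var <> S
var / var <> var <> A
var / var <> var <> B
var / var <> var <> var

[S [A [B var] / [A [B var]]] <> [S [A [B var]] <> [S [A [B var]]]]]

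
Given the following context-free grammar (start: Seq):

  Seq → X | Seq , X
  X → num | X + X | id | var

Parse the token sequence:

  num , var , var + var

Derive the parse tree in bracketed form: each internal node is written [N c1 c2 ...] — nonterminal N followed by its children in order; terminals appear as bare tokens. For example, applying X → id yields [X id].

[Seq [Seq [Seq [X num]] , [X var]] , [X [X var] + [X var]]]

Seq
Seq , X
Seq , X , X
X , X , X
num , X , X
num , var , X
num , var , X + X
num , var , var + X
num , var , var + var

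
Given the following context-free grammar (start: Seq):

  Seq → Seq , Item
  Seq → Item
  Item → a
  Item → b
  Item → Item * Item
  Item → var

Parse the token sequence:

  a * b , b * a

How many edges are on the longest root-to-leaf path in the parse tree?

4

[Seq [Seq [Item [Item a] * [Item b]]] , [Item [Item b] * [Item a]]]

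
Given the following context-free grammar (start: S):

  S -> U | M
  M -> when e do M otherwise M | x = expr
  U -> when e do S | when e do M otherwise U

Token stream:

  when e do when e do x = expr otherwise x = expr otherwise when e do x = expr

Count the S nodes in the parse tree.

[S [U when e do [M when e do [M x = expr] otherwise [M x = expr]] otherwise [U when e do [S [M x = expr]]]]]

2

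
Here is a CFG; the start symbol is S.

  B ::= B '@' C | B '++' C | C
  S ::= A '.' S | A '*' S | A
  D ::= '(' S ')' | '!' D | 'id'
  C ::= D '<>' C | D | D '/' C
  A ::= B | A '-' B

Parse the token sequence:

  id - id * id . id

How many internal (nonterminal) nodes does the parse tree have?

[S [A [A [B [C [D id]]]] - [B [C [D id]]]] * [S [A [B [C [D id]]]] . [S [A [B [C [D id]]]]]]]

19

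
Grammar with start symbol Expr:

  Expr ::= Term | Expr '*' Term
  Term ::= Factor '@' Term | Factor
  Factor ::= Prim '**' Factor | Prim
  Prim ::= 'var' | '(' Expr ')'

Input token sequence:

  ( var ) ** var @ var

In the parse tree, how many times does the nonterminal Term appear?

[Expr [Term [Factor [Prim ( [Expr [Term [Factor [Prim var]]]] )] ** [Factor [Prim var]]] @ [Term [Factor [Prim var]]]]]

3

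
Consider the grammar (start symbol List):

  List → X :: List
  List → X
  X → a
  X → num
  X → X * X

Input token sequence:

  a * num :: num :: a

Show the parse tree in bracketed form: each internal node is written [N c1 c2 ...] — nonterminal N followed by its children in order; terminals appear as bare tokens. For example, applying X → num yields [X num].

[List [X [X a] * [X num]] :: [List [X num] :: [List [X a]]]]

List
X :: List
X * X :: List
a * X :: List
a * num :: List
a * num :: X :: List
a * num :: num :: List
a * num :: num :: X
a * num :: num :: a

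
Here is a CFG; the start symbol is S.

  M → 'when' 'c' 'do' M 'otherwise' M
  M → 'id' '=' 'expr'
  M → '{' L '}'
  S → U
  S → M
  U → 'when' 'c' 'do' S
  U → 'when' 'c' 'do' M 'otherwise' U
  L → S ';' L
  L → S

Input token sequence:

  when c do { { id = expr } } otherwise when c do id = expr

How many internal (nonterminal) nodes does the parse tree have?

[S [U when c do [M { [L [S [M { [L [S [M id = expr]]] }]]] }] otherwise [U when c do [S [M id = expr]]]]]

12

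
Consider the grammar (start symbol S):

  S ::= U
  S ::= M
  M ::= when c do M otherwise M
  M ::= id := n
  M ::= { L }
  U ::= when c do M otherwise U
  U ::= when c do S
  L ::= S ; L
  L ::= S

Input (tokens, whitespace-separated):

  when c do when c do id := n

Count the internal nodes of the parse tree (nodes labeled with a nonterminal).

[S [U when c do [S [U when c do [S [M id := n]]]]]]

6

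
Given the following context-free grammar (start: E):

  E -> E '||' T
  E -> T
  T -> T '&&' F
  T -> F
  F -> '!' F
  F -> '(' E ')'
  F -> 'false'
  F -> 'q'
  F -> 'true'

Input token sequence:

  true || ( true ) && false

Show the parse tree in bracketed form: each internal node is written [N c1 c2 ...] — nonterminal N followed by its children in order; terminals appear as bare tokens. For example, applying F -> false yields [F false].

[E [E [T [F true]]] || [T [T [F ( [E [T [F true]]] )]] && [F false]]]

E
E || T
T || T
F || T
true || T
true || T && F
true || F && F
true || ( E ) && F
true || ( T ) && F
true || ( F ) && F
true || ( true ) && F
true || ( true ) && false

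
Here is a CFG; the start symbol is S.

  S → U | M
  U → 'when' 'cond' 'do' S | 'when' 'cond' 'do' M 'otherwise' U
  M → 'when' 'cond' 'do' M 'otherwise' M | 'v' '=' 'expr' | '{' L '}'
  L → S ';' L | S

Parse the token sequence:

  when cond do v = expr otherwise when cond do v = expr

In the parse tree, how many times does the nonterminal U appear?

2

[S [U when cond do [M v = expr] otherwise [U when cond do [S [M v = expr]]]]]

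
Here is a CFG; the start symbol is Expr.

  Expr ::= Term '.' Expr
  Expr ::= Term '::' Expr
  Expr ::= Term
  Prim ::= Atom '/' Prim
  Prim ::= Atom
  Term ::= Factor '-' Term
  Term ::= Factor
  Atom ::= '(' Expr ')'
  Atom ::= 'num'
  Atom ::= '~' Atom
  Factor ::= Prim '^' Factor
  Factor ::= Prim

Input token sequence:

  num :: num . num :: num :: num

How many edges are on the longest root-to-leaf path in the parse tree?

9

[Expr [Term [Factor [Prim [Atom num]]]] :: [Expr [Term [Factor [Prim [Atom num]]]] . [Expr [Term [Factor [Prim [Atom num]]]] :: [Expr [Term [Factor [Prim [Atom num]]]] :: [Expr [Term [Factor [Prim [Atom num]]]]]]]]]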